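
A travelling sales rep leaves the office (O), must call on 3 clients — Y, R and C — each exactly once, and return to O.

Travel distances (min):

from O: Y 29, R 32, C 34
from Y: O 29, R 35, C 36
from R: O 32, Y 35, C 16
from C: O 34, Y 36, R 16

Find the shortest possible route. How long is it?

There are 3 distinct closed tours to check (reversals are equivalent).
O-Y-R-C-O: 29+35+16+34 = 114
O-Y-C-R-O: 29+36+16+32 = 113
O-R-Y-C-O: 32+35+36+34 = 137
The minimum is 113.
One optimal route: O → Y → C → R → O (or its reverse).

113 min — the shortest possible round trip.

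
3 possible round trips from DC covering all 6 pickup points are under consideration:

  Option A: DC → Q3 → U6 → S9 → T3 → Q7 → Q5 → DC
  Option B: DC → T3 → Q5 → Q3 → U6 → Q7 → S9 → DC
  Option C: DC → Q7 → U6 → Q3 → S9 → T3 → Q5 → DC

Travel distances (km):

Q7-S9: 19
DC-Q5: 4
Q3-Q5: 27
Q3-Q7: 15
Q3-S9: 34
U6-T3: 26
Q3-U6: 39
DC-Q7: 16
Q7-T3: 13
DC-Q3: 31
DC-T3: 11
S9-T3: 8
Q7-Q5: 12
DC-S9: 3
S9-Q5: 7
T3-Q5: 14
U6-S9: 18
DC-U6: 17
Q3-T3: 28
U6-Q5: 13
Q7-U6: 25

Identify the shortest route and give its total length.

Option A: 31 + 39 + 18 + 8 + 13 + 12 + 4 = 125
Option B: 11 + 14 + 27 + 39 + 25 + 19 + 3 = 138
Option C: 16 + 25 + 39 + 34 + 8 + 14 + 4 = 140

125 km — Option A is the shortest.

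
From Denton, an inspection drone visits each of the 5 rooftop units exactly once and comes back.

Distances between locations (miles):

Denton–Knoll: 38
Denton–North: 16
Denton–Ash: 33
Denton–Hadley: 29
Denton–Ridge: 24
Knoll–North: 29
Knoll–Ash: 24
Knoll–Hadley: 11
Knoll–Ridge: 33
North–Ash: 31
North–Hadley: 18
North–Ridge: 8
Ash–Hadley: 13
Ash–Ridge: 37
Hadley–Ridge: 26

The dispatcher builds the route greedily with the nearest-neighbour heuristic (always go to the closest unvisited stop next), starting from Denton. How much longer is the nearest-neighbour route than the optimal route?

From Denton: North=16, Ridge=24, Hadley=29, Ash=33, Knoll=38 → choose North (16).
From North: Ridge=8, Hadley=18, Knoll=29, Ash=31 → choose Ridge (8).
From Ridge: Hadley=26, Knoll=33, Ash=37 → choose Hadley (26).
From Hadley: Knoll=11, Ash=13 → choose Knoll (11).
From Knoll: Ash=24 → choose Ash (24).
NN route Denton → North → Ridge → Hadley → Knoll → Ash → Denton costs 118.
Optimal: Denton → North → Ridge → Knoll → Hadley → Ash → Denton costs 114 (by enumerating all 60 distinct tours).
Excess = 118 − 114 = 4.

4 miles longer than the optimal tour.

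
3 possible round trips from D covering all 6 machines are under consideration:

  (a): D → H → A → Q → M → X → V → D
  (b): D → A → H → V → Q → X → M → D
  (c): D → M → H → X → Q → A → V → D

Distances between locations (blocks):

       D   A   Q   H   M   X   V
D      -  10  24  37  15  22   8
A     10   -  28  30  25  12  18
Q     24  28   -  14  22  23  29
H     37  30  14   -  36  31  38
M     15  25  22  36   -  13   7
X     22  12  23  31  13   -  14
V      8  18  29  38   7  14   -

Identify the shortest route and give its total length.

Shortest is (a), total 152 blocks.

(a): 37 + 30 + 28 + 22 + 13 + 14 + 8 = 152
(b): 10 + 30 + 38 + 29 + 23 + 13 + 15 = 158
(c): 15 + 36 + 31 + 23 + 28 + 18 + 8 = 159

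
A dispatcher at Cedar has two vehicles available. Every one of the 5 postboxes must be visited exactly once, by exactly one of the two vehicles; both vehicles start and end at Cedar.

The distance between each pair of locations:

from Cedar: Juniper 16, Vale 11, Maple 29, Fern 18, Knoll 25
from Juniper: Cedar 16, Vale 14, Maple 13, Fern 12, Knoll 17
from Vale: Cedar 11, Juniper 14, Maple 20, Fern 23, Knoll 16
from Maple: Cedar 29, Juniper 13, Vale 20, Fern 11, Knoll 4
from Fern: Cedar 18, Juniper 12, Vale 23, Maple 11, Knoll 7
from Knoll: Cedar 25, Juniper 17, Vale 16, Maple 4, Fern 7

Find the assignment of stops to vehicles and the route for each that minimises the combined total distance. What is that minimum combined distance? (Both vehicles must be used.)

Check every non-empty split of the stops between the two vehicles; for each half take its own optimal tour:
  {Juniper} + {Vale, Maple, Fern, Knoll}: 32 + 60 = 92
  {Vale} + {Juniper, Maple, Fern, Knoll}: 22 + 58 = 80
  {Juniper, Vale} + {Maple, Fern, Knoll}: 41 + 58 = 99
  {Maple} + {Juniper, Vale, Fern, Knoll}: 58 + 62 = 120
  {Juniper, Maple} + {Vale, Fern, Knoll}: 58 + 52 = 110
  {Vale, Maple} + {Juniper, Fern, Knoll}: 60 + 58 = 118
  … (15 splits in total)
Best: vehicle 1 Cedar → Vale → Cedar = 22; vehicle 2 Cedar → Juniper → Maple → Knoll → Fern → Cedar = 58; combined 80.

Minimum combined distance: 80.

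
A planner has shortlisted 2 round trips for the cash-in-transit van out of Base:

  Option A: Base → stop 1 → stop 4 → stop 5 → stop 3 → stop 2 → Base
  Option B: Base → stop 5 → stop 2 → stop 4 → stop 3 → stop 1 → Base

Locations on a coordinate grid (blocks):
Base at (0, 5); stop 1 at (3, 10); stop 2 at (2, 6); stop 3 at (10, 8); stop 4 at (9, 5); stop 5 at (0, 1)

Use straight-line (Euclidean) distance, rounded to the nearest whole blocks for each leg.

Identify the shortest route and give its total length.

32 blocks — Option B is the shortest.

Option A: 6 + 8 + 10 + 12 + 8 + 2 = 46
Option B: 4 + 5 + 7 + 3 + 7 + 6 = 32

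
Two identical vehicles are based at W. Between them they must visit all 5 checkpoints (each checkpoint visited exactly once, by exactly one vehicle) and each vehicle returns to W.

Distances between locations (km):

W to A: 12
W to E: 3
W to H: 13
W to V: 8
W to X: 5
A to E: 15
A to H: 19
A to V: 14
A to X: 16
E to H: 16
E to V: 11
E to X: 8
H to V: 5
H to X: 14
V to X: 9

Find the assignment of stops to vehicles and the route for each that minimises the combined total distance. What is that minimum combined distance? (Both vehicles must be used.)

Try each way of splitting the stops between the two vehicles (each non-empty) and, for each split, find the best tour for each vehicle:
  {A} + {E, H, V, X}: 24 + 38 = 62
  {E} + {A, H, V, X}: 6 + 50 = 56
  {A, E} + {H, V, X}: 30 + 32 = 62
  {H} + {A, E, V, X}: 26 + 46 = 72
  {A, H} + {E, V, X}: 44 + 28 = 72
  {E, H} + {A, V, X}: 32 + 40 = 72
  … (15 splits in total)
Best: vehicle 1 W → E → W = 6; vehicle 2 W → A → H → V → X → W = 50; combined 56.

Minimum combined distance: 56 km.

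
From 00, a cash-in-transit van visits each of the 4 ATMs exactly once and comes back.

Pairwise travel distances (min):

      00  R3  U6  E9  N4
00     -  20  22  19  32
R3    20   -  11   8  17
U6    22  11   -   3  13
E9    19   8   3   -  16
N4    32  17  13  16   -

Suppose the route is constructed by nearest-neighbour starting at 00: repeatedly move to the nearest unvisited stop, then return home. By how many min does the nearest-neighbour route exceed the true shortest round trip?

10 min longer than the optimal tour.

00: E9=19, R3=20, U6=22, N4=32 ⇒ E9
E9: U6=3, R3=8, N4=16 ⇒ U6
U6: R3=11, N4=13 ⇒ R3
R3: N4=17 ⇒ N4
NN route 00 → E9 → U6 → R3 → N4 → 00 costs 82.
Optimal: 00 → R3 → N4 → U6 → E9 → 00 costs 72 (by enumerating all 12 distinct tours).
Excess = 82 − 72 = 10.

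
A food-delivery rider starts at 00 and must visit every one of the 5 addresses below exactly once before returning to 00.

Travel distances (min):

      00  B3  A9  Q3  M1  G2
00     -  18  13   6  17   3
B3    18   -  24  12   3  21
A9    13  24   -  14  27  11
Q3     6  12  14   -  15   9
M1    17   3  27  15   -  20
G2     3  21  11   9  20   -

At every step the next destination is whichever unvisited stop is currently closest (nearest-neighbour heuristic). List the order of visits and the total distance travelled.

00 → [G2:3 / Q3:6 / A9:13 / M1:17 / B3:18] → G2 (3)
G2 → [Q3:9 / A9:11 / M1:20 / B3:21] → Q3 (9)
Q3 → [B3:12 / A9:14 / M1:15] → B3 (12)
B3 → [M1:3 / A9:24] → M1 (3)
M1 → [A9:27] → A9 (27)
Return A9→00: 13.
Total = 3 + 9 + 12 + 3 + 27 + 13 = 67.

Nearest-neighbour total = 67 min; route 00 → G2 → Q3 → B3 → M1 → A9 → 00.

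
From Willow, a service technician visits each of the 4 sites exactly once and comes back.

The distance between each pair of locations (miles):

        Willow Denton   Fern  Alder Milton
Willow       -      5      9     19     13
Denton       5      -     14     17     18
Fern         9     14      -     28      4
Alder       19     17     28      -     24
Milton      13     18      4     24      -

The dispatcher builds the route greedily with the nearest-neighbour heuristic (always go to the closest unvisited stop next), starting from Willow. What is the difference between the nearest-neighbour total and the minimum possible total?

7 miles longer than the optimal tour.

Willow: Denton=5, Fern=9, Milton=13, Alder=19 ⇒ Denton
Denton: Fern=14, Alder=17, Milton=18 ⇒ Fern
Fern: Milton=4, Alder=28 ⇒ Milton
Milton: Alder=24 ⇒ Alder
NN route Willow → Denton → Fern → Milton → Alder → Willow costs 66.
Optimal: Willow → Denton → Alder → Milton → Fern → Willow costs 59 (by enumerating all 12 distinct tours).
Excess = 66 − 59 = 7.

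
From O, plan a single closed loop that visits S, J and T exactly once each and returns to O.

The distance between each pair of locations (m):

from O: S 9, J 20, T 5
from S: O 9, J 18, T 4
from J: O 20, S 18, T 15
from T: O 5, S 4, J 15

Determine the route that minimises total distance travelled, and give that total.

With 3 stops there are 3!/2 = 3 distinct round trips (a route and its reverse cost the same).
O-S-J-T-O: 9+18+15+5 = 47
O-S-T-J-O: 9+4+15+20 = 48
O-J-S-T-O: 20+18+4+5 = 47
The minimum is 47.
One optimal route: O → S → J → T → O (or its reverse).

Minimum total distance: 47 m.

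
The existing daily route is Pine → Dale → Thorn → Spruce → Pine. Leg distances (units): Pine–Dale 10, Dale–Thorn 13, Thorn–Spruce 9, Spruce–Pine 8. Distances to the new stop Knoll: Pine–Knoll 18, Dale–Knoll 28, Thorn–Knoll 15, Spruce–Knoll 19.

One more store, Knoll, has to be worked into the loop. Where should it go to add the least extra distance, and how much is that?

Adding 25 by placing Knoll on the Thorn–Spruce leg.

Insertion cost between consecutive stops i–j is d(i,Knoll) + d(Knoll,j) − d(i,j):
  between Pine and Dale: 18 + 28 − 10 = 36
  between Dale and Thorn: 28 + 15 − 13 = 30
  between Thorn and Spruce: 15 + 19 − 9 = 25
  between Spruce and Pine: 19 + 18 − 8 = 29
Cheapest insertion is between Thorn and Spruce, adding 25.
New total = 40 + 25 = 65.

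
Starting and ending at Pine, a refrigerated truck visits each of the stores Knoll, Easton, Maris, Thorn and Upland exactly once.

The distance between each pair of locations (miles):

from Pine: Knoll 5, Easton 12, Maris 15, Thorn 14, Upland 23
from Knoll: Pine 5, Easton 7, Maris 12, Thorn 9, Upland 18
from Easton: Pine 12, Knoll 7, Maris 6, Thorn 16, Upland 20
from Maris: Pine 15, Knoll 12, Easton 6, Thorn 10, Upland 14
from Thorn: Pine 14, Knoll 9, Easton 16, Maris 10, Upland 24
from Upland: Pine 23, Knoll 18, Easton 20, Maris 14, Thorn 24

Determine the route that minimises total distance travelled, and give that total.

There are 60 distinct closed tours to check (reversals are equivalent).
Pine - Knoll - Easton - Maris - Thorn - Upland - Pine: 5+7+6+10+24+23 = 75
Pine - Knoll - Easton - Maris - Upland - Thorn - Pine: 5+7+6+14+24+14 = 70
Pine - Knoll - Easton - Thorn - Maris - Upland - Pine: 5+7+16+10+14+23 = 75
Pine - Knoll - Easton - Thorn - Upland - Maris - Pine: 5+7+16+24+14+15 = 81
Pine - Knoll - Easton - Upland - Maris - Thorn - Pine: 5+7+20+14+10+14 = 70
Pine - Knoll - Easton - Upland - Thorn - Maris - Pine: 5+7+20+24+10+15 = 81
Pine - Knoll - Maris - Easton - Thorn - Upland - Pine: 5+12+6+16+24+23 = 86
Pine - Knoll - Maris - Easton - Upland - Thorn - Pine: 5+12+6+20+24+14 = 81
Pine - Knoll - Maris - Thorn - Easton - Upland - Pine: 5+12+10+16+20+23 = 86
Pine - Knoll - Maris - Thorn - Upland - Easton - Pine: 5+12+10+24+20+12 = 83
Pine - Knoll - Maris - Upland - Easton - Thorn - Pine: 5+12+14+20+16+14 = 81
Pine - Knoll - Maris - Upland - Thorn - Easton - Pine: 5+12+14+24+16+12 = 83
Pine - Knoll - Thorn - Easton - Maris - Upland - Pine: 5+9+16+6+14+23 = 73
Pine - Knoll - Thorn - Easton - Upland - Maris - Pine: 5+9+16+20+14+15 = 79
… (46 more)
The minimum is 70.
One optimal route: Pine → Knoll → Easton → Maris → Upland → Thorn → Pine (or its reverse).

70 miles — the shortest possible round trip.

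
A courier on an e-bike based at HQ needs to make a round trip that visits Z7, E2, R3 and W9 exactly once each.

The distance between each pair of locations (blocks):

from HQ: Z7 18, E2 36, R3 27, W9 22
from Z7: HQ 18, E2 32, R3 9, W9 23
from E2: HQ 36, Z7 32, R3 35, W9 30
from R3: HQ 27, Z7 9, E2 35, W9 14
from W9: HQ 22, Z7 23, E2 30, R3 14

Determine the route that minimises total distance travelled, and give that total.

107 blocks — the shortest possible round trip.

There are 12 distinct closed tours to check (reversals are equivalent).
HQ → Z7 → E2 → R3 → W9 → HQ: 18+32+35+14+22 = 121
HQ → Z7 → E2 → W9 → R3 → HQ: 18+32+30+14+27 = 121
HQ → Z7 → R3 → E2 → W9 → HQ: 18+9+35+30+22 = 114
HQ → Z7 → R3 → W9 → E2 → HQ: 18+9+14+30+36 = 107
HQ → Z7 → W9 → E2 → R3 → HQ: 18+23+30+35+27 = 133
HQ → Z7 → W9 → R3 → E2 → HQ: 18+23+14+35+36 = 126
HQ → E2 → Z7 → R3 → W9 → HQ: 36+32+9+14+22 = 113
HQ → E2 → Z7 → W9 → R3 → HQ: 36+32+23+14+27 = 132
HQ → E2 → R3 → Z7 → W9 → HQ: 36+35+9+23+22 = 125
HQ → E2 → W9 → Z7 → R3 → HQ: 36+30+23+9+27 = 125
HQ → R3 → Z7 → E2 → W9 → HQ: 27+9+32+30+22 = 120
HQ → R3 → E2 → Z7 → W9 → HQ: 27+35+32+23+22 = 139
The minimum is 107.
One optimal route: HQ → Z7 → R3 → W9 → E2 → HQ (or its reverse).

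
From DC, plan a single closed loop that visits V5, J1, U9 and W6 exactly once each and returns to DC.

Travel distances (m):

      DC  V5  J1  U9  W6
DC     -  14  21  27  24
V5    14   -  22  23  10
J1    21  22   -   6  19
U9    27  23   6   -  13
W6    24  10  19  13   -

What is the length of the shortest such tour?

There are 12 distinct closed tours to check (reversals are equivalent).
DC → V5 → J1 → U9 → W6 → DC: 14+22+6+13+24 = 79
DC → V5 → J1 → W6 → U9 → DC: 14+22+19+13+27 = 95
DC → V5 → U9 → J1 → W6 → DC: 14+23+6+19+24 = 86
DC → V5 → U9 → W6 → J1 → DC: 14+23+13+19+21 = 90
DC → V5 → W6 → J1 → U9 → DC: 14+10+19+6+27 = 76
DC → V5 → W6 → U9 → J1 → DC: 14+10+13+6+21 = 64
DC → J1 → V5 → U9 → W6 → DC: 21+22+23+13+24 = 103
DC → J1 → V5 → W6 → U9 → DC: 21+22+10+13+27 = 93
DC → J1 → U9 → V5 → W6 → DC: 21+6+23+10+24 = 84
DC → J1 → W6 → V5 → U9 → DC: 21+19+10+23+27 = 100
DC → U9 → V5 → J1 → W6 → DC: 27+23+22+19+24 = 115
DC → U9 → J1 → V5 → W6 → DC: 27+6+22+10+24 = 89
The minimum is 64.
One optimal route: DC → V5 → W6 → U9 → J1 → DC (or its reverse).

Shortest round trip = 64 m.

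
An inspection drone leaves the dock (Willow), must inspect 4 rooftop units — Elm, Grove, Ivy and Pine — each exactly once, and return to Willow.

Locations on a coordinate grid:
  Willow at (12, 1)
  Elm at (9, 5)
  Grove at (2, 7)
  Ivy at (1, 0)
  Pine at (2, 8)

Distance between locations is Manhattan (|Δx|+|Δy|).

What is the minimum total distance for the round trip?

With 4 stops there are 4!/2 = 12 distinct round trips (a route and its reverse cost the same).
Willow → Elm → Grove → Ivy → Pine → Willow: 7+9+8+9+17 = 50
Willow → Elm → Grove → Pine → Ivy → Willow: 7+9+1+9+12 = 38
Willow → Elm → Ivy → Grove → Pine → Willow: 7+13+8+1+17 = 46
Willow → Elm → Ivy → Pine → Grove → Willow: 7+13+9+1+16 = 46
Willow → Elm → Pine → Grove → Ivy → Willow: 7+10+1+8+12 = 38
Willow → Elm → Pine → Ivy → Grove → Willow: 7+10+9+8+16 = 50
Willow → Grove → Elm → Ivy → Pine → Willow: 16+9+13+9+17 = 64
Willow → Grove → Elm → Pine → Ivy → Willow: 16+9+10+9+12 = 56
Willow → Grove → Ivy → Elm → Pine → Willow: 16+8+13+10+17 = 64
Willow → Grove → Pine → Elm → Ivy → Willow: 16+1+10+13+12 = 52
Willow → Ivy → Elm → Grove → Pine → Willow: 12+13+9+1+17 = 52
Willow → Ivy → Grove → Elm → Pine → Willow: 12+8+9+10+17 = 56
The minimum is 38.
One optimal route: Willow → Elm → Grove → Pine → Ivy → Willow (or its reverse).

38 — the shortest possible round trip.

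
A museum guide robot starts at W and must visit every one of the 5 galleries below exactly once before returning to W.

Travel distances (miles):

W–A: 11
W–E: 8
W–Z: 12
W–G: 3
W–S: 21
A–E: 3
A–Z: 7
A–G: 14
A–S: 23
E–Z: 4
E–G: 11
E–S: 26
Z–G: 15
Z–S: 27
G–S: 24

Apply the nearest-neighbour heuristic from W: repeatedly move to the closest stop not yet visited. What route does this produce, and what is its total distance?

Total distance 72 miles via the nearest-neighbour route W → G → E → A → Z → S → W.

From W: distances to unvisited — G=3, E=8, A=11, Z=12, S=21. Nearest is G (3).
From G: distances to unvisited — E=11, A=14, Z=15, S=24. Nearest is E (11).
From E: distances to unvisited — A=3, Z=4, S=26. Nearest is A (3).
From A: distances to unvisited — Z=7, S=23. Nearest is Z (7).
From Z: distances to unvisited — S=27. Nearest is S (27).
Return S→W: 21.
Total = 3 + 11 + 3 + 7 + 27 + 21 = 72.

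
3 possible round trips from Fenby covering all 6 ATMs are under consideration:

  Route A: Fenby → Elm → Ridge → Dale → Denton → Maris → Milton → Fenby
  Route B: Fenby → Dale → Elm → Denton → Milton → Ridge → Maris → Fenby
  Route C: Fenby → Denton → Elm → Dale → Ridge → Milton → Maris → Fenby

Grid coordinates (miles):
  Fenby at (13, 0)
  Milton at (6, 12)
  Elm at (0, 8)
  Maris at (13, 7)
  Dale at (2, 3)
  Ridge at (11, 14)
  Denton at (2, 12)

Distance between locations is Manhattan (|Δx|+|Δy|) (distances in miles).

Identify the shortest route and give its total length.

Route A: 21 + 17 + 20 + 9 + 16 + 12 + 19 = 114
Route B: 14 + 7 + 6 + 4 + 7 + 9 + 7 = 54
Route C: 23 + 6 + 7 + 20 + 7 + 12 + 7 = 82

Shortest is Route B, total 54 miles.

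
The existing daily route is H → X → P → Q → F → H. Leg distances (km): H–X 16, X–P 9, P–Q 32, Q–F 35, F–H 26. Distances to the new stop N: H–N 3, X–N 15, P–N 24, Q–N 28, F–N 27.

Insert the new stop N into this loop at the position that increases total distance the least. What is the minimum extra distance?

+2 km — insert N between H and X.

Insertion cost between consecutive stops i–j is d(i,N) + d(N,j) − d(i,j):
  between H and X: 3 + 15 − 16 = 2
  between X and P: 15 + 24 − 9 = 30
  between P and Q: 24 + 28 − 32 = 20
  between Q and F: 28 + 27 − 35 = 20
  between F and H: 27 + 3 − 26 = 4
Cheapest insertion is between H and X, adding 2.
New total = 118 + 2 = 120.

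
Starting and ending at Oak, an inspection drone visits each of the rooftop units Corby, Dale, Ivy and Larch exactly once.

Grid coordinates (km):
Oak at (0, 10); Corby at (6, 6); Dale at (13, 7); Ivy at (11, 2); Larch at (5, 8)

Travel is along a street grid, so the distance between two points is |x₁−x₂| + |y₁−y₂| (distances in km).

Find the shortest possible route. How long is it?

Shortest round trip = 42 km.

Oak-Corby-Dale-Ivy-Larch-Oak: 10+8+7+12+7 = 44
Oak-Corby-Dale-Larch-Ivy-Oak: 10+8+9+12+19 = 58
Oak-Corby-Ivy-Dale-Larch-Oak: 10+9+7+9+7 = 42
Oak-Corby-Ivy-Larch-Dale-Oak: 10+9+12+9+16 = 56
Oak-Corby-Larch-Dale-Ivy-Oak: 10+3+9+7+19 = 48
Oak-Corby-Larch-Ivy-Dale-Oak: 10+3+12+7+16 = 48
Oak-Dale-Corby-Ivy-Larch-Oak: 16+8+9+12+7 = 52
Oak-Dale-Corby-Larch-Ivy-Oak: 16+8+3+12+19 = 58
Oak-Dale-Ivy-Corby-Larch-Oak: 16+7+9+3+7 = 42
Oak-Dale-Larch-Corby-Ivy-Oak: 16+9+3+9+19 = 56
Oak-Ivy-Corby-Dale-Larch-Oak: 19+9+8+9+7 = 52
Oak-Ivy-Dale-Corby-Larch-Oak: 19+7+8+3+7 = 44
The minimum is 42.
One optimal route: Oak → Corby → Ivy → Dale → Larch → Oak (or its reverse).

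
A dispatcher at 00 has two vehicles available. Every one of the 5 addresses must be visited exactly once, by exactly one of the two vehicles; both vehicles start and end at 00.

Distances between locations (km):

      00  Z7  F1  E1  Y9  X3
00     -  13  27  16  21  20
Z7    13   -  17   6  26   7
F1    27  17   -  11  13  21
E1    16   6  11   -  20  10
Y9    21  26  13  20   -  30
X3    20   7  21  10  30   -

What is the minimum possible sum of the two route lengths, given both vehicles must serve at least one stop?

101 km — the smallest possible combined total.

Check every non-empty split of the stops between the two vehicles; for each half take its own optimal tour:
  {Z7} + {F1, E1, Y9, X3}: 26 + 75 = 101
  {F1} + {Z7, E1, Y9, X3}: 54 + 71 = 125
  {Z7, F1} + {E1, Y9, X3}: 57 + 71 = 128
  {E1} + {Z7, F1, Y9, X3}: 32 + 75 = 107
  {Z7, E1} + {F1, Y9, X3}: 35 + 75 = 110
  {F1, E1} + {Z7, Y9, X3}: 54 + 71 = 125
  … (15 splits in total)
Best: vehicle 1 00 → Z7 → 00 = 26; vehicle 2 00 → Y9 → F1 → E1 → X3 → 00 = 75; combined 101.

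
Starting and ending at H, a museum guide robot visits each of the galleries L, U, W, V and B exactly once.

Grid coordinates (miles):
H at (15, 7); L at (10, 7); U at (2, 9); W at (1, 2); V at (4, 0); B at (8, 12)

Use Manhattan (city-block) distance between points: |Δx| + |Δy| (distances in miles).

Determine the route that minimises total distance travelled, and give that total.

Shortest round trip = 52 miles.

H - L - U - W - V - B - H: 5+10+8+5+16+12 = 56
H - L - U - W - B - V - H: 5+10+8+17+16+18 = 74
H - L - U - V - W - B - H: 5+10+11+5+17+12 = 60
H - L - U - V - B - W - H: 5+10+11+16+17+19 = 78
H - L - U - B - W - V - H: 5+10+9+17+5+18 = 64
H - L - U - B - V - W - H: 5+10+9+16+5+19 = 64
H - L - W - U - V - B - H: 5+14+8+11+16+12 = 66
H - L - W - U - B - V - H: 5+14+8+9+16+18 = 70
H - L - W - V - U - B - H: 5+14+5+11+9+12 = 56
H - L - W - V - B - U - H: 5+14+5+16+9+15 = 64
H - L - W - B - U - V - H: 5+14+17+9+11+18 = 74
H - L - W - B - V - U - H: 5+14+17+16+11+15 = 78
H - L - V - U - W - B - H: 5+13+11+8+17+12 = 66
H - L - V - U - B - W - H: 5+13+11+9+17+19 = 74
… (46 more)
H - L - V - W - U - B - H: 5+13+5+8+9+12 = 52  ← best
The minimum is 52.
One optimal route: H → L → V → W → U → B → H (or its reverse).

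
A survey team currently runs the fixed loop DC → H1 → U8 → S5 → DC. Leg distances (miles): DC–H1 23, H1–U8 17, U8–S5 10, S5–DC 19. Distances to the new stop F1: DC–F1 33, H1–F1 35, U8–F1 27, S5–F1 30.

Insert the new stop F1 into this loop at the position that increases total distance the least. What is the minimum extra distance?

Minimum extra distance: 44 miles, inserting F1 between S5 and DC.

Insertion cost between consecutive stops i–j is d(i,F1) + d(F1,j) − d(i,j):
  between DC and H1: 33 + 35 − 23 = 45
  between H1 and U8: 35 + 27 − 17 = 45
  between U8 and S5: 27 + 30 − 10 = 47
  between S5 and DC: 30 + 33 − 19 = 44
Cheapest insertion is between S5 and DC, adding 44.
New total = 69 + 44 = 113.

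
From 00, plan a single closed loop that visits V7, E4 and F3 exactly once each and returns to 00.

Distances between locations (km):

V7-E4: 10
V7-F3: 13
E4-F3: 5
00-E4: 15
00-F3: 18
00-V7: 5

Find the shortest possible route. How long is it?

00-V7-E4-F3-00: 5+10+5+18 = 38
00-V7-F3-E4-00: 5+13+5+15 = 38
00-E4-V7-F3-00: 15+10+13+18 = 56
The minimum is 38.
One optimal route: 00 → V7 → E4 → F3 → 00 (or its reverse).

Minimum total distance: 38 km.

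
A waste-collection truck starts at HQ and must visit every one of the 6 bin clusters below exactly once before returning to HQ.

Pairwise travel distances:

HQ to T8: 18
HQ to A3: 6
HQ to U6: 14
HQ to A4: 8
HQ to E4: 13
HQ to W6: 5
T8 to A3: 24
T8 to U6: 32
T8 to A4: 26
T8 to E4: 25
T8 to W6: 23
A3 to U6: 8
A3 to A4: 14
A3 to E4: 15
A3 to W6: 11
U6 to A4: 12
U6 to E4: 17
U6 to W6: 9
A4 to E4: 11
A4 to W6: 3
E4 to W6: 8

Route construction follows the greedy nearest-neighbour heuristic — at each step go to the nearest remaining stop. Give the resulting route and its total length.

Total distance 92 via the nearest-neighbour route HQ → W6 → A4 → E4 → A3 → U6 → T8 → HQ.

At HQ the remaining stops are W6 5, A3 6, A4 8, E4 13, U6 14, T8 18; go to W6.
At W6 the remaining stops are A4 3, E4 8, U6 9, A3 11, T8 23; go to A4.
At A4 the remaining stops are E4 11, U6 12, A3 14, T8 26; go to E4.
At E4 the remaining stops are A3 15, U6 17, T8 25; go to A3.
At A3 the remaining stops are U6 8, T8 24; go to U6.
At U6 the remaining stops are T8 32; go to T8.
Return T8→HQ: 18.
Total = 5 + 3 + 11 + 15 + 8 + 32 + 18 = 92.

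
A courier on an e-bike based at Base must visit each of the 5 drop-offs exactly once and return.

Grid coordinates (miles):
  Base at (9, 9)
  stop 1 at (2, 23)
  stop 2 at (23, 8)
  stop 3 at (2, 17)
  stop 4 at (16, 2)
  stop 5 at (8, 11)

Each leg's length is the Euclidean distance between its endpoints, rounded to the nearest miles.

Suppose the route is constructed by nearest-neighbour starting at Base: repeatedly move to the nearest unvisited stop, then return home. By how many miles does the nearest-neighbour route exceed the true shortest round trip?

From Base: stop 5=2, stop 4=10, stop 3=11, stop 2=14, stop 1=16 → choose stop 5 (2).
From stop 5: stop 3=8, stop 4=12, stop 1=13, stop 2=15 → choose stop 3 (8).
From stop 3: stop 1=6, stop 4=21, stop 2=23 → choose stop 1 (6).
From stop 1: stop 4=25, stop 2=26 → choose stop 4 (25).
From stop 4: stop 2=9 → choose stop 2 (9).
NN route Base → stop 5 → stop 3 → stop 1 → stop 4 → stop 2 → Base costs 64.
Optimal: Base → stop 4 → stop 2 → stop 1 → stop 3 → stop 5 → Base costs 61 (by enumerating all 60 distinct tours).
Excess = 64 − 61 = 3.

Excess over optimum: 3 miles.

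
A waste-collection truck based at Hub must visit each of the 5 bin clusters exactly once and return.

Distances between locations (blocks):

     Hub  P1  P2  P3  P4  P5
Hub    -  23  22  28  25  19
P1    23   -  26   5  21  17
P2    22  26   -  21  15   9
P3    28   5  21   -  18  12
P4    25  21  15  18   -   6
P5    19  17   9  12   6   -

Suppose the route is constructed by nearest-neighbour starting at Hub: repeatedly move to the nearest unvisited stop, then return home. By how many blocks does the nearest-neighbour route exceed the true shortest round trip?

From Hub: P5=19, P2=22, P1=23, P4=25, P3=28 → choose P5 (19).
From P5: P4=6, P2=9, P3=12, P1=17 → choose P4 (6).
From P4: P2=15, P3=18, P1=21 → choose P2 (15).
From P2: P3=21, P1=26 → choose P3 (21).
From P3: P1=5 → choose P1 (5).
NN route Hub → P5 → P4 → P2 → P3 → P1 → Hub costs 89.
Optimal: Hub → P1 → P3 → P4 → P5 → P2 → Hub costs 83 (by enumerating all 60 distinct tours).
Excess = 89 − 83 = 6.

Excess over optimum: 6 blocks.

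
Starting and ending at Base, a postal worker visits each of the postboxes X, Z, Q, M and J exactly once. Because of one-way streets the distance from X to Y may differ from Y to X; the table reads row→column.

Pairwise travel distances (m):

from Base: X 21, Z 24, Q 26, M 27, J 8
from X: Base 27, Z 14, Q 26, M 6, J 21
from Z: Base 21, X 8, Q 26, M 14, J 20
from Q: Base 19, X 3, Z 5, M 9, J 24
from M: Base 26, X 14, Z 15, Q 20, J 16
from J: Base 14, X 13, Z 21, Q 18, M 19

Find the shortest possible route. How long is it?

71 m — the shortest possible round trip.

Base→X→Z→Q→M→J→Base: 21+14+26+9+16+14 = 100
Base→X→Z→Q→J→M→Base: 21+14+26+24+19+26 = 130
Base→X→Z→M→Q→J→Base: 21+14+14+20+24+14 = 107
Base→X→Z→M→J→Q→Base: 21+14+14+16+18+19 = 102
Base→X→Z→J→Q→M→Base: 21+14+20+18+9+26 = 108
Base→X→Z→J→M→Q→Base: 21+14+20+19+20+19 = 113
Base→X→Q→Z→M→J→Base: 21+26+5+14+16+14 = 96
Base→X→Q→Z→J→M→Base: 21+26+5+20+19+26 = 117
Base→X→Q→M→Z→J→Base: 21+26+9+15+20+14 = 105
Base→X→Q→M→J→Z→Base: 21+26+9+16+21+21 = 114
Base→X→Q→J→Z→M→Base: 21+26+24+21+14+26 = 132
Base→X→Q→J→M→Z→Base: 21+26+24+19+15+21 = 126
Base→X→M→Z→Q→J→Base: 21+6+15+26+24+14 = 106
Base→X→M→Z→J→Q→Base: 21+6+15+20+18+19 = 99
… (106 more)
Base→J→Q→X→M→Z→Base: 8+18+3+6+15+21 = 71  ← best
The minimum is 71.
One optimal route: Base → J → Q → X → M → Z → Base.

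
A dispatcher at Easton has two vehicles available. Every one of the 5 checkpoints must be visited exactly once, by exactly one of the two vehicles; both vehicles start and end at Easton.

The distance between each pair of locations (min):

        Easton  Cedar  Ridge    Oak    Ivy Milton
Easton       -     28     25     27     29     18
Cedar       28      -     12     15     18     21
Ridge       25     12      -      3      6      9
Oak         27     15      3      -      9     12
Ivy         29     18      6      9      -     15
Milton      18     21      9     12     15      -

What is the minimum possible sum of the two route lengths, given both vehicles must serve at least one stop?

There are 2^4 − 1 = 15 ways to divide the 5 stops into two non-empty groups. For each, the best each vehicle can do is its own shortest tour through its group:
  {Cedar} + {Ridge, Oak, Ivy, Milton}: 56 + 68 = 124
  {Ridge} + {Cedar, Oak, Ivy, Milton}: 50 + 85 = 135
  {Cedar, Ridge} + {Oak, Ivy, Milton}: 65 + 68 = 133
  {Oak} + {Cedar, Ridge, Ivy, Milton}: 54 + 79 = 133
  {Cedar, Oak} + {Ridge, Ivy, Milton}: 70 + 62 = 132
  {Ridge, Oak} + {Cedar, Ivy, Milton}: 55 + 79 = 134
  … (15 splits in total)
  {Cedar, Ridge, Oak, Ivy} + {Milton}: 81 + 36 = 117  ← best
Best: vehicle 1 Easton → Cedar → Ridge → Oak → Ivy → Easton = 81; vehicle 2 Easton → Milton → Easton = 36; combined 117.

117 min — the smallest possible combined total.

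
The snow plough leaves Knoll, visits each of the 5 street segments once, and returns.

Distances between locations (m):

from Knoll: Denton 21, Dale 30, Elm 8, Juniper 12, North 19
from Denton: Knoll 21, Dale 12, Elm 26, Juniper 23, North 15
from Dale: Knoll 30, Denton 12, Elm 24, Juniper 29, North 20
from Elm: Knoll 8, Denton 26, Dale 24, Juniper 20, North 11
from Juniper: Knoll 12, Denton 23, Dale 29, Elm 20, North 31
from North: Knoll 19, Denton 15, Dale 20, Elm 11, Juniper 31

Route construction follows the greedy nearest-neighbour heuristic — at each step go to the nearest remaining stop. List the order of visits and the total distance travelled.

At Knoll the remaining stops are Elm 8, Juniper 12, North 19, Denton 21, Dale 30; go to Elm.
At Elm the remaining stops are North 11, Juniper 20, Dale 24, Denton 26; go to North.
At North the remaining stops are Denton 15, Dale 20, Juniper 31; go to Denton.
At Denton the remaining stops are Dale 12, Juniper 23; go to Dale.
At Dale the remaining stops are Juniper 29; go to Juniper.
Return Juniper→Knoll: 12.
Total = 8 + 11 + 15 + 12 + 29 + 12 = 87.

Nearest-neighbour total = 87 m; route Knoll → Elm → North → Denton → Dale → Juniper → Knoll.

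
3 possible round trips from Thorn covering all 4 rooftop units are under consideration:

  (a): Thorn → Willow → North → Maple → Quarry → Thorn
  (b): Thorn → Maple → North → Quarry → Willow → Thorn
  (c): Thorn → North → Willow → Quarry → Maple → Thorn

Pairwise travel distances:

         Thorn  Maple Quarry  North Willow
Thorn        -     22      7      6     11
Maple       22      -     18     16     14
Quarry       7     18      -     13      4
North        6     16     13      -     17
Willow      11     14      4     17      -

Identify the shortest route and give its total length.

66 — (b) is the shortest.

(a): 11 + 17 + 16 + 18 + 7 = 69
(b): 22 + 16 + 13 + 4 + 11 = 66
(c): 6 + 17 + 4 + 18 + 22 = 67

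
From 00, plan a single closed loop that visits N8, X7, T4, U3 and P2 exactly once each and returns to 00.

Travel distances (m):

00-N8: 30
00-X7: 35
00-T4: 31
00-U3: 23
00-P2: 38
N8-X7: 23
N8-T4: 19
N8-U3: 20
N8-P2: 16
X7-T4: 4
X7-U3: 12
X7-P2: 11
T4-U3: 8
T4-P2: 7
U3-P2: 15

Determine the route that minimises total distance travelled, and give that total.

92 m — the shortest possible round trip.

00 → N8 → X7 → T4 → U3 → P2 → 00: 30+23+4+8+15+38 = 118
00 → N8 → X7 → T4 → P2 → U3 → 00: 30+23+4+7+15+23 = 102
00 → N8 → X7 → U3 → T4 → P2 → 00: 30+23+12+8+7+38 = 118
00 → N8 → X7 → U3 → P2 → T4 → 00: 30+23+12+15+7+31 = 118
00 → N8 → X7 → P2 → T4 → U3 → 00: 30+23+11+7+8+23 = 102
00 → N8 → X7 → P2 → U3 → T4 → 00: 30+23+11+15+8+31 = 118
00 → N8 → T4 → X7 → U3 → P2 → 00: 30+19+4+12+15+38 = 118
00 → N8 → T4 → X7 → P2 → U3 → 00: 30+19+4+11+15+23 = 102
00 → N8 → T4 → U3 → X7 → P2 → 00: 30+19+8+12+11+38 = 118
00 → N8 → T4 → U3 → P2 → X7 → 00: 30+19+8+15+11+35 = 118
00 → N8 → T4 → P2 → X7 → U3 → 00: 30+19+7+11+12+23 = 102
00 → N8 → T4 → P2 → U3 → X7 → 00: 30+19+7+15+12+35 = 118
00 → N8 → U3 → X7 → T4 → P2 → 00: 30+20+12+4+7+38 = 111
00 → N8 → U3 → X7 → P2 → T4 → 00: 30+20+12+11+7+31 = 111
… (46 more)
00 → N8 → P2 → X7 → T4 → U3 → 00: 30+16+11+4+8+23 = 92  ← best
The minimum is 92.
One optimal route: 00 → N8 → P2 → X7 → T4 → U3 → 00 (or its reverse).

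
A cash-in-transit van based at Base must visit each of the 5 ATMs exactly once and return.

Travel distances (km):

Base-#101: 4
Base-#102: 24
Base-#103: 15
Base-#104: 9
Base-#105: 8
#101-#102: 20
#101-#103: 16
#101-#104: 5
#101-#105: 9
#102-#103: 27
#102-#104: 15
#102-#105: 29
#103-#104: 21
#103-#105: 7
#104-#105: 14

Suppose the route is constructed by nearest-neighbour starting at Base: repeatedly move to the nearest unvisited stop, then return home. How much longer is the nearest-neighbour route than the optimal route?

Excess over optimum: 15 km.

From Base: #101=4, #105=8, #104=9, #103=15, #102=24 → choose #101 (4).
From #101: #104=5, #105=9, #103=16, #102=20 → choose #104 (5).
From #104: #105=14, #102=15, #103=21 → choose #105 (14).
From #105: #103=7, #102=29 → choose #103 (7).
From #103: #102=27 → choose #102 (27).
NN route Base → #101 → #104 → #105 → #103 → #102 → Base costs 81.
Optimal: Base → #101 → #104 → #102 → #103 → #105 → Base costs 66 (by enumerating all 60 distinct tours).
Excess = 81 − 66 = 15.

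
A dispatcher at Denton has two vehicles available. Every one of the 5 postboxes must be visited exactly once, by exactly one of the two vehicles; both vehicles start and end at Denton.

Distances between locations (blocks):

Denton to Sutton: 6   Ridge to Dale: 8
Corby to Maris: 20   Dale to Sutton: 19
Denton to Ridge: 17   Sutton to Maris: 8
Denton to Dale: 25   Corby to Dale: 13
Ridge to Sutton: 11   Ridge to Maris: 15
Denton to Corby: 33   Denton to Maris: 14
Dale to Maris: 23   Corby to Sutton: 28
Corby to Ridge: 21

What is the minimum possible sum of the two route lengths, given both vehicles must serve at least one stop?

84 blocks — the smallest possible combined total.

There are 2^4 − 1 = 15 ways to divide the 5 stops into two non-empty groups. For each, the best each vehicle can do is its own shortest tour through its group:
  {Corby} + {Ridge, Dale, Sutton, Maris}: 66 + 62 = 128
  {Ridge} + {Corby, Dale, Sutton, Maris}: 34 + 72 = 106
  {Corby, Ridge} + {Dale, Sutton, Maris}: 71 + 62 = 133
  {Dale} + {Corby, Ridge, Sutton, Maris}: 50 + 72 = 122
  {Corby, Dale} + {Ridge, Sutton, Maris}: 71 + 46 = 117
  {Ridge, Dale} + {Corby, Sutton, Maris}: 50 + 67 = 117
  … (15 splits in total)
  {Sutton} + {Corby, Ridge, Dale, Maris}: 12 + 72 = 84  ← best
Best: vehicle 1 Denton → Sutton → Denton = 12; vehicle 2 Denton → Ridge → Dale → Corby → Maris → Denton = 72; combined 84.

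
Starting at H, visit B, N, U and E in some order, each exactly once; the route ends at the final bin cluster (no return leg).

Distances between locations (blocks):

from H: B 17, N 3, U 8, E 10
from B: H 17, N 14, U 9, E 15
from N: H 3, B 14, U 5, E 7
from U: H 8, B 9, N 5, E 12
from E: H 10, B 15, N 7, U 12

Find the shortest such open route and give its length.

There are 4! = 24 possible orderings.
H→B→N→U→E: 17+14+5+12 = 48
H→B→N→E→U: 17+14+7+12 = 50
H→B→U→N→E: 17+9+5+7 = 38
H→B→U→E→N: 17+9+12+7 = 45
H→B→E→N→U: 17+15+7+5 = 44
H→B→E→U→N: 17+15+12+5 = 49
H→N→B→U→E: 3+14+9+12 = 38
H→N→B→E→U: 3+14+15+12 = 44
H→N→U→B→E: 3+5+9+15 = 32
H→N→U→E→B: 3+5+12+15 = 35
H→N→E→B→U: 3+7+15+9 = 34
H→N→E→U→B: 3+7+12+9 = 31
H→U→B→N→E: 8+9+14+7 = 38
H→U→B→E→N: 8+9+15+7 = 39
… (10 more)
The minimum is 31.
One shortest path: H → N → E → U → B.

Minimum one-way distance = 31 blocks.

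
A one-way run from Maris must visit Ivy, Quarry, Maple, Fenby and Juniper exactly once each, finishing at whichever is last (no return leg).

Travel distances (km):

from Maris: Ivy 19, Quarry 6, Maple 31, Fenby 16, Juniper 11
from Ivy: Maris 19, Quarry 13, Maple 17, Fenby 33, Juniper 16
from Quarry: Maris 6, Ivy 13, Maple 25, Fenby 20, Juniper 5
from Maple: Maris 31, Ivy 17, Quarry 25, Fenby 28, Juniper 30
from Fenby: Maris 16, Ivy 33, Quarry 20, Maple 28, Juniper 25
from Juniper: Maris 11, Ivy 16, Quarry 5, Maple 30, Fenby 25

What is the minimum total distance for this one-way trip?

There are 5! = 120 possible orderings.
Maris → Ivy → Quarry → Maple → Fenby → Juniper: 19+13+25+28+25 = 110
Maris → Ivy → Quarry → Maple → Juniper → Fenby: 19+13+25+30+25 = 112
Maris → Ivy → Quarry → Fenby → Maple → Juniper: 19+13+20+28+30 = 110
Maris → Ivy → Quarry → Fenby → Juniper → Maple: 19+13+20+25+30 = 107
Maris → Ivy → Quarry → Juniper → Maple → Fenby: 19+13+5+30+28 = 95
Maris → Ivy → Quarry → Juniper → Fenby → Maple: 19+13+5+25+28 = 90
Maris → Ivy → Maple → Quarry → Fenby → Juniper: 19+17+25+20+25 = 106
Maris → Ivy → Maple → Quarry → Juniper → Fenby: 19+17+25+5+25 = 91
Maris → Ivy → Maple → Fenby → Quarry → Juniper: 19+17+28+20+5 = 89
Maris → Ivy → Maple → Fenby → Juniper → Quarry: 19+17+28+25+5 = 94
Maris → Ivy → Maple → Juniper → Quarry → Fenby: 19+17+30+5+20 = 91
Maris → Ivy → Maple → Juniper → Fenby → Quarry: 19+17+30+25+20 = 111
Maris → Ivy → Fenby → Quarry → Maple → Juniper: 19+33+20+25+30 = 127
Maris → Ivy → Fenby → Quarry → Juniper → Maple: 19+33+20+5+30 = 107
… (106 more)
Maris → Quarry → Juniper → Ivy → Maple → Fenby: 6+5+16+17+28 = 72  ← best
The minimum is 72.
One shortest path: Maris → Quarry → Juniper → Ivy → Maple → Fenby.

Shortest open route: 72 km.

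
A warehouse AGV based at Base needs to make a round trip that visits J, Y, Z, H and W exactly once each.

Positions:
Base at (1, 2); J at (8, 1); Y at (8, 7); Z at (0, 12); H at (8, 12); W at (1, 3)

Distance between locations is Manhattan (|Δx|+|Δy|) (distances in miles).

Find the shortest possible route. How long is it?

There are 60 distinct closed tours to check (reversals are equivalent).
Base-J-Y-Z-H-W-Base: 8+6+13+8+16+1 = 52
Base-J-Y-Z-W-H-Base: 8+6+13+10+16+17 = 70
Base-J-Y-H-Z-W-Base: 8+6+5+8+10+1 = 38
Base-J-Y-H-W-Z-Base: 8+6+5+16+10+11 = 56
Base-J-Y-W-Z-H-Base: 8+6+11+10+8+17 = 60
Base-J-Y-W-H-Z-Base: 8+6+11+16+8+11 = 60
Base-J-Z-Y-H-W-Base: 8+19+13+5+16+1 = 62
Base-J-Z-Y-W-H-Base: 8+19+13+11+16+17 = 84
Base-J-Z-H-Y-W-Base: 8+19+8+5+11+1 = 52
Base-J-Z-H-W-Y-Base: 8+19+8+16+11+12 = 74
Base-J-Z-W-Y-H-Base: 8+19+10+11+5+17 = 70
Base-J-Z-W-H-Y-Base: 8+19+10+16+5+12 = 70
Base-J-H-Y-Z-W-Base: 8+11+5+13+10+1 = 48
Base-J-H-Y-W-Z-Base: 8+11+5+11+10+11 = 56
… (46 more)
The minimum is 38.
One optimal route: Base → J → Y → H → Z → W → Base (or its reverse).

Minimum total distance: 38 miles.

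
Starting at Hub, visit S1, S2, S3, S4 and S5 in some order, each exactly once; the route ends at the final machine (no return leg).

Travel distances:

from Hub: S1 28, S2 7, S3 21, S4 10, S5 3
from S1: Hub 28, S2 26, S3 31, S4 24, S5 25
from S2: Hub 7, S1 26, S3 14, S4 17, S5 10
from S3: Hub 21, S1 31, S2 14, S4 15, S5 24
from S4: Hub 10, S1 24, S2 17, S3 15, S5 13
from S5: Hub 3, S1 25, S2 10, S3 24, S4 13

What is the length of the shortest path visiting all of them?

There are 5! = 120 possible orderings.
Hub→S1→S2→S3→S4→S5: 28+26+14+15+13 = 96
Hub→S1→S2→S3→S5→S4: 28+26+14+24+13 = 105
Hub→S1→S2→S4→S3→S5: 28+26+17+15+24 = 110
Hub→S1→S2→S4→S5→S3: 28+26+17+13+24 = 108
Hub→S1→S2→S5→S3→S4: 28+26+10+24+15 = 103
Hub→S1→S2→S5→S4→S3: 28+26+10+13+15 = 92
Hub→S1→S3→S2→S4→S5: 28+31+14+17+13 = 103
Hub→S1→S3→S2→S5→S4: 28+31+14+10+13 = 96
Hub→S1→S3→S4→S2→S5: 28+31+15+17+10 = 101
Hub→S1→S3→S4→S5→S2: 28+31+15+13+10 = 97
Hub→S1→S3→S5→S2→S4: 28+31+24+10+17 = 110
Hub→S1→S3→S5→S4→S2: 28+31+24+13+17 = 113
Hub→S1→S4→S2→S3→S5: 28+24+17+14+24 = 107
Hub→S1→S4→S2→S5→S3: 28+24+17+10+24 = 103
… (106 more)
Hub→S5→S2→S3→S4→S1: 3+10+14+15+24 = 66  ← best
The minimum is 66.
One shortest path: Hub → S5 → S2 → S3 → S4 → S1.

Minimum one-way distance = 66.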